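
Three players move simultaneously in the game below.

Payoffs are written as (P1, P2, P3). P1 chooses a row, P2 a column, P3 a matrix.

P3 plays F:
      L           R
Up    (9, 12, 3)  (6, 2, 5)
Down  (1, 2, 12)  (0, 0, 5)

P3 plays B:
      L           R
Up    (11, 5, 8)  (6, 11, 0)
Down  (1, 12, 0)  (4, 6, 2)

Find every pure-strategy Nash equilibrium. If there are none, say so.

(Up, L, F): P3 can switch to B (3 → 8). Not NE.
(Up, L, B): P2 can switch to R (5 → 11). Not NE.
(Up, R, F): P2 can switch to L (2 → 12). Not NE.
(Up, R, B): P3 can switch to F (0 → 5). Not NE.
(Down, L, F): P1 can switch to Up (1 → 9). Not NE.
(Down, L, B): P1 can switch to Up (1 → 11). Not NE.
(Down, R, F): P1 can switch to Up (0 → 6). Not NE.
(Down, R, B): P1 can switch to Up (4 → 6). Not NE.

none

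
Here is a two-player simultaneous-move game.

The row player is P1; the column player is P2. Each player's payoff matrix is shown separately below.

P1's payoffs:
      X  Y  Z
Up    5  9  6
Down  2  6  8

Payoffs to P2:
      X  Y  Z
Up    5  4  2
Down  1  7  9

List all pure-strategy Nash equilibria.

For each strategy profile, look for a profitable unilateral deviation.
(Up, X): P1 gets 5, best alternative 2; P2 gets 5, best alternative 4. No profitable deviation — NE.
(Up, Y): P2 can switch to X (4 → 5). Not NE.
(Up, Z): P1 can switch to Down (6 → 8). Not NE.
(Down, X): P1 can switch to Up (2 → 5). Not NE.
(Down, Y): P1 can switch to Up (6 → 9). Not NE.
(Down, Z): P1 gets 8, best alternative 6; P2 gets 9, best alternative 7. No profitable deviation — NE.

Pure-strategy Nash equilibria: (Up, X), (Down, Z)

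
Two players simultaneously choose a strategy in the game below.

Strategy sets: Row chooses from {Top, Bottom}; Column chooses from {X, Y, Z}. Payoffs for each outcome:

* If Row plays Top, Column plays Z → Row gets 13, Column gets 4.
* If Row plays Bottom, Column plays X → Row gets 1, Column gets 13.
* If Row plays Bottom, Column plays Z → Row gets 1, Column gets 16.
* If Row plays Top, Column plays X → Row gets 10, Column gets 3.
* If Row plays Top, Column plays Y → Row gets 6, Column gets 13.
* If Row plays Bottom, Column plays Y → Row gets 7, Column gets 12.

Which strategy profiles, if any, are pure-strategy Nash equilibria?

Row against X: payoffs 10, 1 → best response Top.
Row against Y: payoffs 6, 7 → best response Bottom.
Row against Z: payoffs 13, 1 → best response Top.
Column against Top: payoffs 3, 13, 4 → best response Y.
Column against Bottom: payoffs 13, 12, 16 → best response Z.
No profile is a mutual best response for all players.

none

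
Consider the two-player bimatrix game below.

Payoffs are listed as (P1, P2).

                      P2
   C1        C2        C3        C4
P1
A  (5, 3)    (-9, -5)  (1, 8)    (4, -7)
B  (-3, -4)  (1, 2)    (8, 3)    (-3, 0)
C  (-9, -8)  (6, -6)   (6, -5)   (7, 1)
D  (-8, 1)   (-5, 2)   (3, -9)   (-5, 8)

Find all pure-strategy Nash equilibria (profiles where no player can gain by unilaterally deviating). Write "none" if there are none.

Mark each player's best response to every combination of opponents' strategies; a profile where every player is best-responding is a pure Nash equilibrium.
P1 against C1: payoffs 5, -3, -9, -8 → best response A.
P1 against C2: payoffs -9, 1, 6, -5 → best response C.
P1 against C3: payoffs 1, 8, 6, 3 → best response B.
P1 against C4: payoffs 4, -3, 7, -5 → best response C.
P2 against A: payoffs 3, -5, 8, -7 → best response C3.
P2 against B: payoffs -4, 2, 3, 0 → best response C3.
P2 against C: payoffs -8, -6, -5, 1 → best response C4.
P2 against D: payoffs 1, 2, -9, 8 → best response C4.
Mutual best responses: (B, C3); (C, C4).

(B, C3); (C, C4)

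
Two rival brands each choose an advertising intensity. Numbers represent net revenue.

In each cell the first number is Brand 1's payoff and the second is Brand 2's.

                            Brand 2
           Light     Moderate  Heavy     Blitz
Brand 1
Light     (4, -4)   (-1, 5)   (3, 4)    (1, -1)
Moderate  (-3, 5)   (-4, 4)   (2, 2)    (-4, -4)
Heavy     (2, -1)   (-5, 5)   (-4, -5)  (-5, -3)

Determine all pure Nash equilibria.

Pure NE: (Light, Moderate)

For each strategy profile, look for a profitable unilateral deviation.
(Light, Light): Brand 2 can switch to Moderate (-4 → 5). Not NE.
(Light, Moderate): Brand 1 gets -1, best alternative -4; Brand 2 gets 5, best alternative 4. No profitable deviation — NE.
(Light, Heavy): Brand 2 can switch to Moderate (4 → 5). Not NE.
(Light, Blitz): Brand 2 can switch to Moderate (-1 → 5). Not NE.
(Moderate, Light): Brand 1 can switch to Light (-3 → 4). Not NE.
(Moderate, Moderate): Brand 1 can switch to Light (-4 → -1). Not NE.
(Moderate, Heavy): Brand 1 can switch to Light (2 → 3). Not NE.
(Moderate, Blitz): Brand 1 can switch to Light (-4 → 1). Not NE.
(Heavy, Light): Brand 1 can switch to Light (2 → 4). Not NE.
(Heavy, Moderate): Brand 1 can switch to Light (-5 → -1). Not NE.
(Heavy, Heavy): Brand 1 can switch to Light (-4 → 3). Not NE.
(The remaining 1 profile has a profitable deviation by the same check.)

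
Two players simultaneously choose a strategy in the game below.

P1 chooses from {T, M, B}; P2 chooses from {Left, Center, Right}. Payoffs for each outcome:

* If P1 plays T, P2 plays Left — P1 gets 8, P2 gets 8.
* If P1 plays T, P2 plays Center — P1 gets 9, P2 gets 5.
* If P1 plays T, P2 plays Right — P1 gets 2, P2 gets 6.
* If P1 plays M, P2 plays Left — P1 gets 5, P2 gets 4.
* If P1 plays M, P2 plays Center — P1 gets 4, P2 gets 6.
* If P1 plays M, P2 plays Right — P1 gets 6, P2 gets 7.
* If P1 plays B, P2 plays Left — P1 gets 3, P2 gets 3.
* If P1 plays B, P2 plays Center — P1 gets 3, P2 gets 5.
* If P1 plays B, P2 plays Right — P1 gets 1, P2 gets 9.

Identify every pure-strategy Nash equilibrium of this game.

(T, Left): P1 gets 8, best alternative 5; P2 gets 8, best alternative 6. No profitable deviation — NE.
(T, Center): P2 can switch to Left (5 → 8). Not NE.
(T, Right): P1 can switch to M (2 → 6). Not NE.
(M, Left): P1 can switch to T (5 → 8). Not NE.
(M, Center): P1 can switch to T (4 → 9). Not NE.
(M, Right): P1 gets 6, best alternative 2; P2 gets 7, best alternative 6. No profitable deviation — NE.
(B, Left): P1 can switch to T (3 → 8). Not NE.
(B, Center): P1 can switch to T (3 → 9). Not NE.
(B, Right): P1 can switch to T (1 → 2). Not NE.

Pure-strategy Nash equilibria: (T, Left), (M, Right)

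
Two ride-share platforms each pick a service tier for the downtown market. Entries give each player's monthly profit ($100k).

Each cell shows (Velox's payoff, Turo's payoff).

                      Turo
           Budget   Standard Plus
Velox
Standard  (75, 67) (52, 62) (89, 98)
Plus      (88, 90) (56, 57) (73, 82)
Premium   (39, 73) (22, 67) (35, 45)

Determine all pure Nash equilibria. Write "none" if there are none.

The pure Nash equilibria are (Standard, Plus) and (Plus, Budget).

(Standard, Budget): Velox can switch to Plus (75 → 88). Not NE.
(Standard, Standard): Velox can switch to Plus (52 → 56). Not NE.
(Standard, Plus): Velox gets 89, best alternative 73; Turo gets 98, best alternative 67. No profitable deviation — NE.
(Plus, Budget): Velox gets 88, best alternative 75; Turo gets 90, best alternative 82. No profitable deviation — NE.
(Plus, Standard): Turo can switch to Budget (57 → 90). Not NE.
(Plus, Plus): Velox can switch to Standard (73 → 89). Not NE.
(Premium, Budget): Velox can switch to Standard (39 → 75). Not NE.
(Premium, Standard): Velox can switch to Standard (22 → 52). Not NE.
(Premium, Plus): Velox can switch to Standard (35 → 89). Not NE.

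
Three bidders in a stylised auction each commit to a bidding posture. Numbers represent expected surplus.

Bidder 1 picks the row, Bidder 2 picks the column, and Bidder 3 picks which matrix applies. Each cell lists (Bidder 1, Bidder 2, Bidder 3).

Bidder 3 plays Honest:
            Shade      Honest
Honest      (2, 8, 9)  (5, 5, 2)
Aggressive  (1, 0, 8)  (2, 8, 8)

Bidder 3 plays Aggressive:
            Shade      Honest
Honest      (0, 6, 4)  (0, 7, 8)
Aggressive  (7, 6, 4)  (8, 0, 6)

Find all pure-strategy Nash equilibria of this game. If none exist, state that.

For each player, find the best response to each opponent profile; mutual best responses are the pure NE.
Bidder 1 against (Shade, Honest): payoffs 2, 1 → best response Honest.
Bidder 1 against (Shade, Aggressive): payoffs 0, 7 → best response Aggressive.
Bidder 1 against (Honest, Honest): payoffs 5, 2 → best response Honest.
Bidder 1 against (Honest, Aggressive): payoffs 0, 8 → best response Aggressive.
Bidder 2 against (Honest, Honest): payoffs 8, 5 → best response Shade.
Bidder 2 against (Honest, Aggressive): payoffs 6, 7 → best response Honest.
Bidder 2 against (Aggressive, Honest): payoffs 0, 8 → best response Honest.
Bidder 2 against (Aggressive, Aggressive): payoffs 6, 0 → best response Shade.
Bidder 3 against (Honest, Shade): payoffs 9, 4 → best response Honest.
Bidder 3 against (Honest, Honest): payoffs 2, 8 → best response Aggressive.
Bidder 3 against (Aggressive, Shade): payoffs 8, 4 → best response Honest.
Bidder 3 against (Aggressive, Honest): payoffs 8, 6 → best response Honest.
Mutual best responses: (Honest, Shade, Honest).

The unique pure-strategy Nash equilibrium is (Honest, Shade, Honest).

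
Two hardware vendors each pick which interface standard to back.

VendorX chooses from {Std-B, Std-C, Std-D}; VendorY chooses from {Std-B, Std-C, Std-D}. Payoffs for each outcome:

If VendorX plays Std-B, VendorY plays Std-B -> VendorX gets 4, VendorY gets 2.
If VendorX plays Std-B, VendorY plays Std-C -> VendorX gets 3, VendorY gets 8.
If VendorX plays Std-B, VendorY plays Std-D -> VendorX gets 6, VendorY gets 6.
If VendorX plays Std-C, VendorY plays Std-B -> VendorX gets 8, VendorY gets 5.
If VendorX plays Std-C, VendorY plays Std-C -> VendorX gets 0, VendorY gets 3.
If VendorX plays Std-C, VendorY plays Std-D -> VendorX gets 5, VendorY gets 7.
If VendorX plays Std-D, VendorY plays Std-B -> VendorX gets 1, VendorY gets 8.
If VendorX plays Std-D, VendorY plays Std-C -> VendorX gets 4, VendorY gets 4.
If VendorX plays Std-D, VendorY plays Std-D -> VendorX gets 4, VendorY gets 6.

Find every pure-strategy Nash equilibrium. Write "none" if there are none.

(Std-B, Std-B): VendorX can switch to Std-C (4 → 8). Not NE.
(Std-B, Std-C): VendorX can switch to Std-D (3 → 4). Not NE.
(Std-B, Std-D): VendorY can switch to Std-C (6 → 8). Not NE.
(Std-C, Std-B): VendorY can switch to Std-D (5 → 7). Not NE.
(Std-C, Std-C): VendorX can switch to Std-B (0 → 3). Not NE.
(Std-C, Std-D): VendorX can switch to Std-B (5 → 6). Not NE.
(Std-D, Std-B): VendorX can switch to Std-B (1 → 4). Not NE.
(Std-D, Std-C): VendorY can switch to Std-B (4 → 8). Not NE.
(Std-D, Std-D): VendorX can switch to Std-B (4 → 6). Not NE.

none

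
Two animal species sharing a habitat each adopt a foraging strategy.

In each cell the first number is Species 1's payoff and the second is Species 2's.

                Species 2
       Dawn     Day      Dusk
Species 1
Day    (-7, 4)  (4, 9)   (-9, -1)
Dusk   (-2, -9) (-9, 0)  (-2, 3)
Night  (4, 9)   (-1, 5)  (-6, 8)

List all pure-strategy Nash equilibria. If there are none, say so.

(Day, Day) and (Dusk, Dusk) and (Night, Dawn)

Species 1 against Dawn: payoffs -7, -2, 4 → best response Night.
Species 1 against Day: payoffs 4, -9, -1 → best response Day.
Species 1 against Dusk: payoffs -9, -2, -6 → best response Dusk.
Species 2 against Day: payoffs 4, 9, -1 → best response Day.
Species 2 against Dusk: payoffs -9, 0, 3 → best response Dusk.
Species 2 against Night: payoffs 9, 5, 8 → best response Dawn.
Mutual best responses: (Day, Day); (Dusk, Dusk); (Night, Dawn).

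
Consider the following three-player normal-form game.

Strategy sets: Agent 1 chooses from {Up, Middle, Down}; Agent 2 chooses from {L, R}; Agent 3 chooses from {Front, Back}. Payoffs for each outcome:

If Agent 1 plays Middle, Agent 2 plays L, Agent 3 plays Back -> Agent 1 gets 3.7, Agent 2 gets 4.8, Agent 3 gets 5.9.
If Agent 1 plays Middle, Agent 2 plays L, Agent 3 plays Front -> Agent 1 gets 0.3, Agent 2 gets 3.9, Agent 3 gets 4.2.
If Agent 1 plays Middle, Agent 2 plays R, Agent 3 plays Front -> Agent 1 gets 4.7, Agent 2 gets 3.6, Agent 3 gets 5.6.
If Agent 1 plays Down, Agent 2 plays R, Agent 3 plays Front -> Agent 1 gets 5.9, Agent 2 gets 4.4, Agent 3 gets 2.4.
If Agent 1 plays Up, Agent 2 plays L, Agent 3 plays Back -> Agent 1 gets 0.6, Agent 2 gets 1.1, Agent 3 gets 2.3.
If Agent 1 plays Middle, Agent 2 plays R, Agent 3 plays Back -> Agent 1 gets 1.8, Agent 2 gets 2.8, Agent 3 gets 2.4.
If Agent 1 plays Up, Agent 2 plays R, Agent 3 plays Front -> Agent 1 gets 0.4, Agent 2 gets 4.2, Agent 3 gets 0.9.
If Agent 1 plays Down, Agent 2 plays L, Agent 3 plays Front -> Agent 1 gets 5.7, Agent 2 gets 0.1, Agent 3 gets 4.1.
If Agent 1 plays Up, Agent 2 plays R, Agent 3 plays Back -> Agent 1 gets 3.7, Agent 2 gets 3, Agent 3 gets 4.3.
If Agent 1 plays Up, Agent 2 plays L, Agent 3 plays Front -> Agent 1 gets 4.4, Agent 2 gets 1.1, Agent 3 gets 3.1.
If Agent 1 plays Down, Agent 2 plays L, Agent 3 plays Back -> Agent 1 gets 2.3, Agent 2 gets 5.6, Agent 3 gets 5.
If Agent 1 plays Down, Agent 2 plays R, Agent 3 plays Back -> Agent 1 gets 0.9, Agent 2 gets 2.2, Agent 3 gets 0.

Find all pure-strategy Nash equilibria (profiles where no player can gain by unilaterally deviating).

(Up, L, Front): Agent 1 can switch to Down (4.4 → 5.7). Not NE.
(Up, L, Back): Agent 1 can switch to Middle (0.6 → 3.7). Not NE.
(Up, R, Front): Agent 1 can switch to Middle (0.4 → 4.7). Not NE.
(Up, R, Back): Agent 1 gets 3.7, best alternative 1.8; Agent 2 gets 3, best alternative 1.1; Agent 3 gets 4.3, best alternative 0.9. No profitable deviation — NE.
(Middle, L, Front): Agent 1 can switch to Up (0.3 → 4.4). Not NE.
(Middle, L, Back): Agent 1 gets 3.7, best alternative 2.3; Agent 2 gets 4.8, best alternative 2.8; Agent 3 gets 5.9, best alternative 4.2. No profitable deviation — NE.
(Middle, R, Front): Agent 1 can switch to Down (4.7 → 5.9). Not NE.
(Middle, R, Back): Agent 1 can switch to Up (1.8 → 3.7). Not NE.
(Down, L, Front): Agent 2 can switch to R (0.1 → 4.4). Not NE.
(Down, L, Back): Agent 1 can switch to Middle (2.3 → 3.7). Not NE.
(Down, R, Front): Agent 1 gets 5.9, best alternative 4.7; Agent 2 gets 4.4, best alternative 0.1; Agent 3 gets 2.4, best alternative 0. No profitable deviation — NE.
(The remaining 1 profile has a profitable deviation by the same check.)

The pure Nash equilibria are (Up, R, Back), (Middle, L, Back), (Down, R, Front).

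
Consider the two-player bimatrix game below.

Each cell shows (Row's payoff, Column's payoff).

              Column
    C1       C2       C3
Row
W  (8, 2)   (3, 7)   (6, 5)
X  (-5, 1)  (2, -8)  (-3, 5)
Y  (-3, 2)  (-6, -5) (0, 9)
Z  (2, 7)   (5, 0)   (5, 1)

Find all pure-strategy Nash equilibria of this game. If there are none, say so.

Check each profile: it is a Nash equilibrium iff no player can strictly gain by switching unilaterally.
(W, C1): Column can switch to C2 (2 → 7). Not NE.
(W, C2): Row can switch to Z (3 → 5). Not NE.
(W, C3): Column can switch to C2 (5 → 7). Not NE.
(X, C1): Row can switch to W (-5 → 8). Not NE.
(X, C2): Row can switch to W (2 → 3). Not NE.
(X, C3): Row can switch to W (-3 → 6). Not NE.
(Y, C1): Row can switch to W (-3 → 8). Not NE.
(Y, C2): Row can switch to W (-6 → 3). Not NE.
(Y, C3): Row can switch to W (0 → 6). Not NE.
(Z, C1): Row can switch to W (2 → 8). Not NE.
(The remaining 2 profiles each have a profitable deviation by the same check.)

none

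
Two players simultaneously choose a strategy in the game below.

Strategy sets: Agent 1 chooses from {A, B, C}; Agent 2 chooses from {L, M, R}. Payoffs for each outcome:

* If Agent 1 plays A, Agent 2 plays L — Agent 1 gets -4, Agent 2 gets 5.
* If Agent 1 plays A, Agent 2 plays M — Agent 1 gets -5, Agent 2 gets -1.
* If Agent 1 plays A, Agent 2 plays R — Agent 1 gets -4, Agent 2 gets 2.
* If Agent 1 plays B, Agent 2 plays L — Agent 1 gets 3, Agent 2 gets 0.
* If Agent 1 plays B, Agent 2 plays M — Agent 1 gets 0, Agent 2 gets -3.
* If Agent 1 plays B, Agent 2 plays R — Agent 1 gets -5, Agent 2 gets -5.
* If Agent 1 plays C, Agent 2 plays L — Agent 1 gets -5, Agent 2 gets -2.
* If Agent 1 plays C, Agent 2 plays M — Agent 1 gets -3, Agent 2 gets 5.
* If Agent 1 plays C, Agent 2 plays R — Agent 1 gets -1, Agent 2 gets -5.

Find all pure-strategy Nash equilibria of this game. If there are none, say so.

(A, L): Agent 1 can switch to B (-4 → 3). Not NE.
(A, M): Agent 1 can switch to B (-5 → 0). Not NE.
(A, R): Agent 1 can switch to C (-4 → -1). Not NE.
(B, L): Agent 1 gets 3, best alternative -4; Agent 2 gets 0, best alternative -3. No profitable deviation — NE.
(B, M): Agent 2 can switch to L (-3 → 0). Not NE.
(B, R): Agent 1 can switch to A (-5 → -4). Not NE.
(C, L): Agent 1 can switch to A (-5 → -4). Not NE.
(C, M): Agent 1 can switch to B (-3 → 0). Not NE.
(C, R): Agent 2 can switch to L (-5 → -2). Not NE.

(B, L)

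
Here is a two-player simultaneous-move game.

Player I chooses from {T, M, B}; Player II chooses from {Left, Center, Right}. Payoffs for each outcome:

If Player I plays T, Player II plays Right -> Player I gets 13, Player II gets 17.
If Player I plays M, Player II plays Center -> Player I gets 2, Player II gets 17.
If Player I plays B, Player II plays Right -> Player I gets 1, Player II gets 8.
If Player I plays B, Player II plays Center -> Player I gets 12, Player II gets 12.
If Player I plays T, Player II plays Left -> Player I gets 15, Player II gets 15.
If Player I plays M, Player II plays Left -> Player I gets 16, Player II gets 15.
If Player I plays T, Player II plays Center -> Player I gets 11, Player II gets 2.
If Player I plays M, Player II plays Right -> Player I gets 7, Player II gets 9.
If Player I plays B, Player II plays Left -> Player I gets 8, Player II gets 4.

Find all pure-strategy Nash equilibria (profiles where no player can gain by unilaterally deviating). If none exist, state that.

(T, Right) and (B, Center)

Player I against Left: payoffs 15, 16, 8 → best response M.
Player I against Center: payoffs 11, 2, 12 → best response B.
Player I against Right: payoffs 13, 7, 1 → best response T.
Player II against T: payoffs 15, 2, 17 → best response Right.
Player II against M: payoffs 15, 17, 9 → best response Center.
Player II against B: payoffs 4, 12, 8 → best response Center.
Mutual best responses: (T, Right); (B, Center).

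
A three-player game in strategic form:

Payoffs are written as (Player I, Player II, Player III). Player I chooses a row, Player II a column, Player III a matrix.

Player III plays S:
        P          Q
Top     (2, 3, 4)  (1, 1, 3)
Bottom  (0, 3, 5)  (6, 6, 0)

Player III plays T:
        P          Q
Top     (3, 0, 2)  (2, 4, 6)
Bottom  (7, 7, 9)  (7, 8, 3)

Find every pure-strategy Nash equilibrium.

The pure Nash equilibria are (Top, P, S); (Bottom, Q, T).

For each player, find the best response to each opponent profile; mutual best responses are the pure NE.
Player I against (P, S): payoffs 2, 0 → best response Top.
Player I against (P, T): payoffs 3, 7 → best response Bottom.
Player I against (Q, S): payoffs 1, 6 → best response Bottom.
Player I against (Q, T): payoffs 2, 7 → best response Bottom.
Player II against (Top, S): payoffs 3, 1 → best response P.
Player II against (Top, T): payoffs 0, 4 → best response Q.
Player II against (Bottom, S): payoffs 3, 6 → best response Q.
Player II against (Bottom, T): payoffs 7, 8 → best response Q.
Player III against (Top, P): payoffs 4, 2 → best response S.
Player III against (Top, Q): payoffs 3, 6 → best response T.
Player III against (Bottom, P): payoffs 5, 9 → best response T.
Player III against (Bottom, Q): payoffs 0, 3 → best response T.
Mutual best responses: (Top, P, S); (Bottom, Q, T).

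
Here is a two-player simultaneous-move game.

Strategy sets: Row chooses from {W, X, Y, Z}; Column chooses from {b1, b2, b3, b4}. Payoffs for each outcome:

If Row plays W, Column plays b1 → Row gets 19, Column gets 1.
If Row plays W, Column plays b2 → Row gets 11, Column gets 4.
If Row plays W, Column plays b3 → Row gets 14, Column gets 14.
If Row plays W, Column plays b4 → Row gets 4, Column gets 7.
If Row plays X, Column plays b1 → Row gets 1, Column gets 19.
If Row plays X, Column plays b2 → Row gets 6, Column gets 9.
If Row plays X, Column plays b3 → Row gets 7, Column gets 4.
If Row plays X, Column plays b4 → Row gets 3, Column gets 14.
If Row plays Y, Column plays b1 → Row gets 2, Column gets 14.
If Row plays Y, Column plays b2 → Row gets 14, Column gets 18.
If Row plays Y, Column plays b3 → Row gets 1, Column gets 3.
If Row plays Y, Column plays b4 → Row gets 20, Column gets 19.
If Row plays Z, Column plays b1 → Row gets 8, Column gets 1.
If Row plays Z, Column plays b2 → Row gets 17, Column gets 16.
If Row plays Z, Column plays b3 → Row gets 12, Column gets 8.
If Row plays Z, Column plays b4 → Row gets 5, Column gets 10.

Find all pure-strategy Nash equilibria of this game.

The pure Nash equilibria are (W, b3), (Y, b4), (Z, b2).

(W, b1): Column can switch to b2 (1 → 4). Not NE.
(W, b2): Row can switch to Y (11 → 14). Not NE.
(W, b3): Row gets 14, best alternative 12; Column gets 14, best alternative 7. No profitable deviation — NE.
(W, b4): Row can switch to Y (4 → 20). Not NE.
(X, b1): Row can switch to W (1 → 19). Not NE.
(X, b2): Row can switch to W (6 → 11). Not NE.
(X, b3): Row can switch to W (7 → 14). Not NE.
(X, b4): Row can switch to W (3 → 4). Not NE.
(Y, b1): Row can switch to W (2 → 19). Not NE.
(Y, b2): Row can switch to Z (14 → 17). Not NE.
(Y, b3): Row can switch to W (1 → 14). Not NE.
(Y, b4): Row gets 20, best alternative 5; Column gets 19, best alternative 18. No profitable deviation — NE.
(Z, b1): Row can switch to W (8 → 19). Not NE.
(Z, b2): Row gets 17, best alternative 14; Column gets 16, best alternative 10. No profitable deviation — NE.
(Z, b3): Row can switch to W (12 → 14). Not NE.
(The remaining 1 profile has a profitable deviation by the same check.)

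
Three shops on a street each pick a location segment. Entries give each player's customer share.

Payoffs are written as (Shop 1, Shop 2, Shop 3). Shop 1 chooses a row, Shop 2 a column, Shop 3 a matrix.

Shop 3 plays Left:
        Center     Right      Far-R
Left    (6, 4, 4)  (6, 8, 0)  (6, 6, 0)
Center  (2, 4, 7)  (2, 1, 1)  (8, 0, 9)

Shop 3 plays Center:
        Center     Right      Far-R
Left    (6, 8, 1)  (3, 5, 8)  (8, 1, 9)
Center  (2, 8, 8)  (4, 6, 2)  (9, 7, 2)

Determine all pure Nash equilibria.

Shop 1 against (Center, Left): payoffs 6, 2 → best response Left.
Shop 1 against (Center, Center): payoffs 6, 2 → best response Left.
Shop 1 against (Right, Left): payoffs 6, 2 → best response Left.
Shop 1 against (Right, Center): payoffs 3, 4 → best response Center.
Shop 1 against (Far-R, Left): payoffs 6, 8 → best response Center.
Shop 1 against (Far-R, Center): payoffs 8, 9 → best response Center.
Shop 2 against (Left, Left): payoffs 4, 8, 6 → best response Right.
Shop 2 against (Left, Center): payoffs 8, 5, 1 → best response Center.
Shop 2 against (Center, Left): payoffs 4, 1, 0 → best response Center.
Shop 2 against (Center, Center): payoffs 8, 6, 7 → best response Center.
Shop 3 against (Left, Center): payoffs 4, 1 → best response Left.
Shop 3 against (Left, Right): payoffs 0, 8 → best response Center.
Shop 3 against (Left, Far-R): payoffs 0, 9 → best response Center.
Shop 3 against (Center, Center): payoffs 7, 8 → best response Center.
Shop 3 against (Center, Right): payoffs 1, 2 → best response Center.
Shop 3 against (Center, Far-R): payoffs 9, 2 → best response Left.
No profile is a mutual best response for all players.

No pure-strategy Nash equilibrium.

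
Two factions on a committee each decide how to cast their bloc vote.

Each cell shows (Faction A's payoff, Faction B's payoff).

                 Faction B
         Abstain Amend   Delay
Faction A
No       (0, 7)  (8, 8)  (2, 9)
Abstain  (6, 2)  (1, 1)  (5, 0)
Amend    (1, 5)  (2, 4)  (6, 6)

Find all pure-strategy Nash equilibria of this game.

Faction A against Abstain: payoffs 0, 6, 1 → best response Abstain.
Faction A against Amend: payoffs 8, 1, 2 → best response No.
Faction A against Delay: payoffs 2, 5, 6 → best response Amend.
Faction B against No: payoffs 7, 8, 9 → best response Delay.
Faction B against Abstain: payoffs 2, 1, 0 → best response Abstain.
Faction B against Amend: payoffs 5, 4, 6 → best response Delay.
Mutual best responses: (Abstain, Abstain); (Amend, Delay).

The pure Nash equilibria are (Abstain, Abstain); (Amend, Delay).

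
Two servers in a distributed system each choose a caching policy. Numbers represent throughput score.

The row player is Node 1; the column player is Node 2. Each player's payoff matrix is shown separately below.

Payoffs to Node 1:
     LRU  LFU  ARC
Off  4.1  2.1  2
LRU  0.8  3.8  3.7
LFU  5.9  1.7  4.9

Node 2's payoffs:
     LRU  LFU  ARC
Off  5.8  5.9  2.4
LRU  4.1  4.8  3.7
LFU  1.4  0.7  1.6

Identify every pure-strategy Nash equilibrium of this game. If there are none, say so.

(Off, LRU): Node 1 can switch to LFU (4.1 → 5.9). Not NE.
(Off, LFU): Node 1 can switch to LRU (2.1 → 3.8). Not NE.
(Off, ARC): Node 1 can switch to LRU (2 → 3.7). Not NE.
(LRU, LRU): Node 1 can switch to Off (0.8 → 4.1). Not NE.
(LRU, LFU): Node 1 gets 3.8, best alternative 2.1; Node 2 gets 4.8, best alternative 4.1. No profitable deviation — NE.
(LRU, ARC): Node 1 can switch to LFU (3.7 → 4.9). Not NE.
(LFU, LRU): Node 2 can switch to ARC (1.4 → 1.6). Not NE.
(LFU, LFU): Node 1 can switch to Off (1.7 → 2.1). Not NE.
(LFU, ARC): Node 1 gets 4.9, best alternative 3.7; Node 2 gets 1.6, best alternative 1.4. No profitable deviation — NE.

Pure-strategy Nash equilibria: (LRU, LFU), (LFU, ARC)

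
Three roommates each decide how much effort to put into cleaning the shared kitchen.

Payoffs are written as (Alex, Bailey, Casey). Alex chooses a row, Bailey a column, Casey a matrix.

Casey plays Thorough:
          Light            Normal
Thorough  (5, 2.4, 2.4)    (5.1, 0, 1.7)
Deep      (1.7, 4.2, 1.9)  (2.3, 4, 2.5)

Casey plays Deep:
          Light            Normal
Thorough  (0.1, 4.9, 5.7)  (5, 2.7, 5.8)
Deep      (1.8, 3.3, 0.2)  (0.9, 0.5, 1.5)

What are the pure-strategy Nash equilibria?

(Thorough, Light, Thorough): Casey can switch to Deep (2.4 → 5.7). Not NE.
(Thorough, Light, Deep): Alex can switch to Deep (0.1 → 1.8). Not NE.
(Thorough, Normal, Thorough): Bailey can switch to Light (0 → 2.4). Not NE.
(Thorough, Normal, Deep): Bailey can switch to Light (2.7 → 4.9). Not NE.
(Deep, Light, Thorough): Alex can switch to Thorough (1.7 → 5). Not NE.
(Deep, Light, Deep): Casey can switch to Thorough (0.2 → 1.9). Not NE.
(The remaining 2 profiles each have a profitable deviation by the same check.)

No pure-strategy Nash equilibrium.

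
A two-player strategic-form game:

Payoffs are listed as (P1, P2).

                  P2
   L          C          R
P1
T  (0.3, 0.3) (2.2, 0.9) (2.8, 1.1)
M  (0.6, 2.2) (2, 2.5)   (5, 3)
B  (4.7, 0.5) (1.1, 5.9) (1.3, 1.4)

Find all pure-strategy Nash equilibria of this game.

For each player, find the best response to each opponent profile; mutual best responses are the pure NE.
P1 against L: payoffs 0.3, 0.6, 4.7 → best response B.
P1 against C: payoffs 2.2, 2, 1.1 → best response T.
P1 against R: payoffs 2.8, 5, 1.3 → best response M.
P2 against T: payoffs 0.3, 0.9, 1.1 → best response R.
P2 against M: payoffs 2.2, 2.5, 3 → best response R.
P2 against B: payoffs 0.5, 5.9, 1.4 → best response C.
Mutual best responses: (M, R).

(M, R)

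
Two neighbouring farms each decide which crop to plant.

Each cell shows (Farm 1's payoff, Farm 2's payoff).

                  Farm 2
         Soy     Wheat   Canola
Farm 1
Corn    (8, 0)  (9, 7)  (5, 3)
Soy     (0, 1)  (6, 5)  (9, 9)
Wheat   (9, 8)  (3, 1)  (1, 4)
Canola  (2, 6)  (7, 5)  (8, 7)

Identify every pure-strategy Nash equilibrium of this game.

(Corn, Wheat); (Soy, Canola); (Wheat, Soy)

Farm 1 against Soy: payoffs 8, 0, 9, 2 → best response Wheat.
Farm 1 against Wheat: payoffs 9, 6, 3, 7 → best response Corn.
Farm 1 against Canola: payoffs 5, 9, 1, 8 → best response Soy.
Farm 2 against Corn: payoffs 0, 7, 3 → best response Wheat.
Farm 2 against Soy: payoffs 1, 5, 9 → best response Canola.
Farm 2 against Wheat: payoffs 8, 1, 4 → best response Soy.
Farm 2 against Canola: payoffs 6, 5, 7 → best response Canola.
Mutual best responses: (Corn, Wheat); (Soy, Canola); (Wheat, Soy).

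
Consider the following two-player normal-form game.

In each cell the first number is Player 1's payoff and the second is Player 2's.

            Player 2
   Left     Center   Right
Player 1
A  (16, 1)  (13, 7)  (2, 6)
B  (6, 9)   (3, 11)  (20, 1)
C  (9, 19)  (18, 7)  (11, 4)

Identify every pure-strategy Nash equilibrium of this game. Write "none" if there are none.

none

(A, Left): Player 2 can switch to Center (1 → 7). Not NE.
(A, Center): Player 1 can switch to C (13 → 18). Not NE.
(A, Right): Player 1 can switch to B (2 → 20). Not NE.
(B, Left): Player 1 can switch to A (6 → 16). Not NE.
(B, Center): Player 1 can switch to A (3 → 13). Not NE.
(B, Right): Player 2 can switch to Left (1 → 9). Not NE.
(The remaining 3 profiles each have a profitable deviation by the same check.)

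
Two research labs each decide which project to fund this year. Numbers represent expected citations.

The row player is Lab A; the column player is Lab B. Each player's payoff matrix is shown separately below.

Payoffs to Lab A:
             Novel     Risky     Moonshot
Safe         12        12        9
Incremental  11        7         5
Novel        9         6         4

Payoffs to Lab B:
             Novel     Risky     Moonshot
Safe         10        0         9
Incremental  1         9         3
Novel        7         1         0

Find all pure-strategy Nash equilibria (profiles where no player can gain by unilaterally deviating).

(Safe, Novel)

Lab A against Novel: payoffs 12, 11, 9 → best response Safe.
Lab A against Risky: payoffs 12, 7, 6 → best response Safe.
Lab A against Moonshot: payoffs 9, 5, 4 → best response Safe.
Lab B against Safe: payoffs 10, 0, 9 → best response Novel.
Lab B against Incremental: payoffs 1, 9, 3 → best response Risky.
Lab B against Novel: payoffs 7, 1, 0 → best response Novel.
Mutual best responses: (Safe, Novel).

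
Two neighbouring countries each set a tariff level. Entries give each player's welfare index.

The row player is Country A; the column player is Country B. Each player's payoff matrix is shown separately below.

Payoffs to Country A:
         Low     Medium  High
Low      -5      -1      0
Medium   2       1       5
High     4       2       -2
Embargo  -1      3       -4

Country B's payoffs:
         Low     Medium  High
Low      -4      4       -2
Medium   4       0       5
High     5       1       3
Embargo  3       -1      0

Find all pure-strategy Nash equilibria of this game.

The pure Nash equilibria are (Medium, High); (High, Low).

Country A against Low: payoffs -5, 2, 4, -1 → best response High.
Country A against Medium: payoffs -1, 1, 2, 3 → best response Embargo.
Country A against High: payoffs 0, 5, -2, -4 → best response Medium.
Country B against Low: payoffs -4, 4, -2 → best response Medium.
Country B against Medium: payoffs 4, 0, 5 → best response High.
Country B against High: payoffs 5, 1, 3 → best response Low.
Country B against Embargo: payoffs 3, -1, 0 → best response Low.
Mutual best responses: (Medium, High); (High, Low).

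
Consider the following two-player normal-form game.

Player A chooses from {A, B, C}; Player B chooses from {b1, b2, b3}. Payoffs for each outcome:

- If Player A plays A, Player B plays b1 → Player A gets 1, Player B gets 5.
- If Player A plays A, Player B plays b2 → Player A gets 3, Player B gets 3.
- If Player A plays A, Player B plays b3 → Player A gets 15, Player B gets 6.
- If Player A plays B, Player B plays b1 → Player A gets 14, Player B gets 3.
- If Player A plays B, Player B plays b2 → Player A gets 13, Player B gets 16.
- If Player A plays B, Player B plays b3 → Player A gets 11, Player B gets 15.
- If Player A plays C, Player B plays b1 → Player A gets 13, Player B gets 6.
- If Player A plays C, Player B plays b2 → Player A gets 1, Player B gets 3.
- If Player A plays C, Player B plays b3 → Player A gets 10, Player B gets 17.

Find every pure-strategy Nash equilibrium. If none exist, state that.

The pure Nash equilibria are (A, b3) and (B, b2).

For each player, find the best response to each opponent profile; mutual best responses are the pure NE.
Player A against b1: payoffs 1, 14, 13 → best response B.
Player A against b2: payoffs 3, 13, 1 → best response B.
Player A against b3: payoffs 15, 11, 10 → best response A.
Player B against A: payoffs 5, 3, 6 → best response b3.
Player B against B: payoffs 3, 16, 15 → best response b2.
Player B against C: payoffs 6, 3, 17 → best response b3.
Mutual best responses: (A, b3); (B, b2).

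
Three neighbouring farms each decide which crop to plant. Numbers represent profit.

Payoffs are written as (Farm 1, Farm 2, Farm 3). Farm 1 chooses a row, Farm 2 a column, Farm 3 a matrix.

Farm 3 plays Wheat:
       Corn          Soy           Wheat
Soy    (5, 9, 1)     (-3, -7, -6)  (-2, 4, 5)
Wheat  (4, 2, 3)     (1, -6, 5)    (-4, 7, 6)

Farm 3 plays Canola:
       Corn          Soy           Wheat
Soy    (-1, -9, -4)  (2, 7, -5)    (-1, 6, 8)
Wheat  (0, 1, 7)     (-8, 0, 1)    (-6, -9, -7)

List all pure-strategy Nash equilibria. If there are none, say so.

The pure Nash equilibria are (Soy, Corn, Wheat) and (Soy, Soy, Canola) and (Wheat, Corn, Canola).

(Soy, Corn, Wheat): Farm 1 gets 5, best alternative 4; Farm 2 gets 9, best alternative 4; Farm 3 gets 1, best alternative -4. No profitable deviation — NE.
(Soy, Corn, Canola): Farm 1 can switch to Wheat (-1 → 0). Not NE.
(Soy, Soy, Wheat): Farm 1 can switch to Wheat (-3 → 1). Not NE.
(Soy, Soy, Canola): Farm 1 gets 2, best alternative -8; Farm 2 gets 7, best alternative 6; Farm 3 gets -5, best alternative -6. No profitable deviation — NE.
(Soy, Wheat, Wheat): Farm 2 can switch to Corn (4 → 9). Not NE.
(Soy, Wheat, Canola): Farm 2 can switch to Soy (6 → 7). Not NE.
(Wheat, Corn, Wheat): Farm 1 can switch to Soy (4 → 5). Not NE.
(Wheat, Corn, Canola): Farm 1 gets 0, best alternative -1; Farm 2 gets 1, best alternative 0; Farm 3 gets 7, best alternative 3. No profitable deviation — NE.
(Wheat, Soy, Wheat): Farm 2 can switch to Corn (-6 → 2). Not NE.
(The remaining 3 profiles each have a profitable deviation by the same check.)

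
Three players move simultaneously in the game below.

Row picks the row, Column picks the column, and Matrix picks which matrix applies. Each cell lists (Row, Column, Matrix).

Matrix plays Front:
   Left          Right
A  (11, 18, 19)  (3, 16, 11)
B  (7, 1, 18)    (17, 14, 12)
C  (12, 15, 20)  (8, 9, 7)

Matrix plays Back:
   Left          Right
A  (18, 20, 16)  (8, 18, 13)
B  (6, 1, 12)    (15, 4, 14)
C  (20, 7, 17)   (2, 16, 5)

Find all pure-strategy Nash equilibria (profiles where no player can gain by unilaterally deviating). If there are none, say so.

For each player, find the best response to each opponent profile; mutual best responses are the pure NE.
Row against (Left, Front): payoffs 11, 7, 12 → best response C.
Row against (Left, Back): payoffs 18, 6, 20 → best response C.
Row against (Right, Front): payoffs 3, 17, 8 → best response B.
Row against (Right, Back): payoffs 8, 15, 2 → best response B.
Column against (A, Front): payoffs 18, 16 → best response Left.
Column against (A, Back): payoffs 20, 18 → best response Left.
Column against (B, Front): payoffs 1, 14 → best response Right.
Column against (B, Back): payoffs 1, 4 → best response Right.
Column against (C, Front): payoffs 15, 9 → best response Left.
Column against (C, Back): payoffs 7, 16 → best response Right.
Matrix against (A, Left): payoffs 19, 16 → best response Front.
Matrix against (A, Right): payoffs 11, 13 → best response Back.
Matrix against (B, Left): payoffs 18, 12 → best response Front.
Matrix against (B, Right): payoffs 12, 14 → best response Back.
Matrix against (C, Left): payoffs 20, 17 → best response Front.
Matrix against (C, Right): payoffs 7, 5 → best response Front.
Mutual best responses: (B, Right, Back); (C, Left, Front).

(B, Right, Back), (C, Left, Front)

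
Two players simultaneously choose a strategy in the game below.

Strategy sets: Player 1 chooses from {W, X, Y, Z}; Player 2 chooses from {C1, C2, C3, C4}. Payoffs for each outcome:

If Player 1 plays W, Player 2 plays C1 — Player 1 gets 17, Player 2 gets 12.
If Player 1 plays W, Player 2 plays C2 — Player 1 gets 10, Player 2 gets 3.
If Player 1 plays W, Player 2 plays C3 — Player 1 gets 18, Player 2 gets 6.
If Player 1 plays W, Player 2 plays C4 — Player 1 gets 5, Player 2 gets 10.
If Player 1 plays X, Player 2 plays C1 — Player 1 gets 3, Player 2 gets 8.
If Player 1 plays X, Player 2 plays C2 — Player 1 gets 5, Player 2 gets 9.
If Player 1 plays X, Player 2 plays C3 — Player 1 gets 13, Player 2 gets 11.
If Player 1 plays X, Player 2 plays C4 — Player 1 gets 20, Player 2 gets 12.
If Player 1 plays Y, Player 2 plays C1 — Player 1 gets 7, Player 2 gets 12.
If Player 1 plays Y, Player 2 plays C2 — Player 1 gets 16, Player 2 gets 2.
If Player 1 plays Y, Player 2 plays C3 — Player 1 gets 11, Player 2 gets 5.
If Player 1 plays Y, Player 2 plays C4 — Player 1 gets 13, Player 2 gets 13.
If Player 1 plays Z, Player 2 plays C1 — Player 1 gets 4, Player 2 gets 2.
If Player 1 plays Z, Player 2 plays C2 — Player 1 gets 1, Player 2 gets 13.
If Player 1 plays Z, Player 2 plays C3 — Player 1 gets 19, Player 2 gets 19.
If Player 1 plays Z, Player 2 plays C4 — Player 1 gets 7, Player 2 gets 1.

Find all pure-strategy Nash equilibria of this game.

The pure Nash equilibria are (W, C1); (X, C4); (Z, C3).

Mark each player's best response to every combination of opponents' strategies; a profile where every player is best-responding is a pure Nash equilibrium.
Player 1 against C1: payoffs 17, 3, 7, 4 → best response W.
Player 1 against C2: payoffs 10, 5, 16, 1 → best response Y.
Player 1 against C3: payoffs 18, 13, 11, 19 → best response Z.
Player 1 against C4: payoffs 5, 20, 13, 7 → best response X.
Player 2 against W: payoffs 12, 3, 6, 10 → best response C1.
Player 2 against X: payoffs 8, 9, 11, 12 → best response C4.
Player 2 against Y: payoffs 12, 2, 5, 13 → best response C4.
Player 2 against Z: payoffs 2, 13, 19, 1 → best response C3.
Mutual best responses: (W, C1); (X, C4); (Z, C3).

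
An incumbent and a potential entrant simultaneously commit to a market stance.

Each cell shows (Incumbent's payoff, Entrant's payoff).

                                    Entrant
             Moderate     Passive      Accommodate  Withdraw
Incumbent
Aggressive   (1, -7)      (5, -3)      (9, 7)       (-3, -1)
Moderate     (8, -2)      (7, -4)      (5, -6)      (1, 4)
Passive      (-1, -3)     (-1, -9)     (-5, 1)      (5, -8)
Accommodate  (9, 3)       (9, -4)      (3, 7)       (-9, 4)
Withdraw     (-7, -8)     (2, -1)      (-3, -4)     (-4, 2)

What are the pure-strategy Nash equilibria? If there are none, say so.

(Aggressive, Moderate): Incumbent can switch to Moderate (1 → 8). Not NE.
(Aggressive, Passive): Incumbent can switch to Moderate (5 → 7). Not NE.
(Aggressive, Accommodate): Incumbent gets 9, best alternative 5; Entrant gets 7, best alternative -1. No profitable deviation — NE.
(Aggressive, Withdraw): Incumbent can switch to Moderate (-3 → 1). Not NE.
(Moderate, Moderate): Incumbent can switch to Accommodate (8 → 9). Not NE.
(Moderate, Passive): Incumbent can switch to Accommodate (7 → 9). Not NE.
(Moderate, Accommodate): Incumbent can switch to Aggressive (5 → 9). Not NE.
(The remaining 13 profiles each have a profitable deviation by the same check.)

(Aggressive, Accommodate)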